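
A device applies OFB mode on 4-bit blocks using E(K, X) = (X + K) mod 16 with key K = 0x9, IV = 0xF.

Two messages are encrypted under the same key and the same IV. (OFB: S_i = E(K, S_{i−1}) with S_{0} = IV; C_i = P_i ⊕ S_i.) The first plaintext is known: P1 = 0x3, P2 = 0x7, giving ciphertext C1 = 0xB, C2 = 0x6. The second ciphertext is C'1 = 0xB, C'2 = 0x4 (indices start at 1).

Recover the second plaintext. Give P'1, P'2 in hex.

P'1 = 0x3, P'2 = 0x5

In OFB with a reused IV, both messages share the same keystream S_i, so C_i ⊕ C'_i = P_i ⊕ P'_i and thus P'_i = P_i ⊕ C_i ⊕ C'_i.
P'1: 0x3 ⊕ 0xB ⊕ 0xB = 0x3.
P'2: 0x7 ⊕ 0x6 ⊕ 0x4 = 0x5.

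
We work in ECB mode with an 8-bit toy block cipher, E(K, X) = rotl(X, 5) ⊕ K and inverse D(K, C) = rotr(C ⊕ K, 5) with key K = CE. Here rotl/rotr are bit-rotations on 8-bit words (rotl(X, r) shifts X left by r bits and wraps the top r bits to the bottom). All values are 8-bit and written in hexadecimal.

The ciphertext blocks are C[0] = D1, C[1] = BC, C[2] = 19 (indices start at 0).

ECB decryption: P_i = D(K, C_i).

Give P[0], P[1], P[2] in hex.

P[0] = F8, P[1] = 93, P[2] = BE

P[0]: D(K, D1) = F8.
P[1]: D(K, BC) = 93.
P[2]: D(K, 19) = BE.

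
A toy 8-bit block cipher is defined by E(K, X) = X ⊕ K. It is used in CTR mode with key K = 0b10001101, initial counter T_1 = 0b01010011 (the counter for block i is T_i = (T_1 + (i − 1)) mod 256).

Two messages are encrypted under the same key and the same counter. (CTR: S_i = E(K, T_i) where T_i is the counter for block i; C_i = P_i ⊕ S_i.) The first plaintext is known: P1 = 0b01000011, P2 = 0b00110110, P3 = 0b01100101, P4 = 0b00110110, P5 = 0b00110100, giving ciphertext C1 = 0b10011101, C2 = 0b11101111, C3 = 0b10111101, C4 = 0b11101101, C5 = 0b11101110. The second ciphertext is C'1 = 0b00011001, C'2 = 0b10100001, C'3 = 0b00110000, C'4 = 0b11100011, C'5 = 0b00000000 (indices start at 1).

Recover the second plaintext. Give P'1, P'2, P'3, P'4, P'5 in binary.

P'1 = 0b11000111, P'2 = 0b01111000, P'3 = 0b11101000, P'4 = 0b00111000, P'5 = 0b11011010

In CTR with a reused counter, both messages share the same keystream S_i, so C_i ⊕ C'_i = P_i ⊕ P'_i and thus P'_i = P_i ⊕ C_i ⊕ C'_i.
P'1: 0b01000011 ⊕ 0b10011101 ⊕ 0b00011001 = 0b11000111.
P'2: 0b00110110 ⊕ 0b11101111 ⊕ 0b10100001 = 0b01111000.
P'3: 0b01100101 ⊕ 0b10111101 ⊕ 0b00110000 = 0b11101000.
P'4: 0b00110110 ⊕ 0b11101101 ⊕ 0b11100011 = 0b00111000.
P'5: 0b00110100 ⊕ 0b11101110 ⊕ 0b00000000 = 0b11011010.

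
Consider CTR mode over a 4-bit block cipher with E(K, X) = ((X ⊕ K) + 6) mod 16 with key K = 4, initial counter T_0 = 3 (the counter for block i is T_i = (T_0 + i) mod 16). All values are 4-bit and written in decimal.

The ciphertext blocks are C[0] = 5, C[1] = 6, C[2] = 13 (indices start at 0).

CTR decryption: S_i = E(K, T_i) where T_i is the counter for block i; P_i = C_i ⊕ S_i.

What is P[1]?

P[1]: T = 4, S = E(K, T) = 6; 6 ⊕ 6 = 0.

P[1] = 0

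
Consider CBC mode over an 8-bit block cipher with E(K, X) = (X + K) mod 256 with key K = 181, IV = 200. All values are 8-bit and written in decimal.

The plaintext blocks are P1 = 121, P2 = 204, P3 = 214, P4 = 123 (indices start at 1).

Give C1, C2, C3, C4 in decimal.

C1 = 102, C2 = 95, C3 = 62, C4 = 250

CBC encryption: C_i = E(K, P_i ⊕ C_{i−1}), with C_{0} = IV.
C1: P1 ⊕ 200 = 177; E(K, 177) = 102.
C2: P2 ⊕ 102 = 170; E(K, 170) = 95.
C3: P3 ⊕ 95 = 137; E(K, 137) = 62.
C4: P4 ⊕ 62 = 69; E(K, 69) = 250.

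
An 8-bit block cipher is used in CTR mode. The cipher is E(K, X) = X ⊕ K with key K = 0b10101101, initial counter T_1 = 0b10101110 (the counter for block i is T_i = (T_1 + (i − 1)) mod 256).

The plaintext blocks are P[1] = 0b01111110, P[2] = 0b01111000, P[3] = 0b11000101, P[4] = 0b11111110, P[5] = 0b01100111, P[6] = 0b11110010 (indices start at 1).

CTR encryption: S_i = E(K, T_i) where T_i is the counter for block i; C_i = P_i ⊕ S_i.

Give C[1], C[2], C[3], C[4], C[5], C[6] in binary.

C[1]: T = 0b10101110, S = E(K, T) = 0b00000011; 0b01111110 ⊕ 0b00000011 = 0b01111101.
C[2]: T = 0b10101111, S = E(K, T) = 0b00000010; 0b01111000 ⊕ 0b00000010 = 0b01111010.
C[3]: T = 0b10110000, S = E(K, T) = 0b00011101; 0b11000101 ⊕ 0b00011101 = 0b11011000.
C[4]: T = 0b10110001, S = E(K, T) = 0b00011100; 0b11111110 ⊕ 0b00011100 = 0b11100010.
C[5]: T = 0b10110010, S = E(K, T) = 0b00011111; 0b01100111 ⊕ 0b00011111 = 0b01111000.
C[6]: T = 0b10110011, S = E(K, T) = 0b00011110; 0b11110010 ⊕ 0b00011110 = 0b11101100.

C[1] = 0b01111101, C[2] = 0b01111010, C[3] = 0b11011000, C[4] = 0b11100010, C[5] = 0b01111000, C[6] = 0b11101100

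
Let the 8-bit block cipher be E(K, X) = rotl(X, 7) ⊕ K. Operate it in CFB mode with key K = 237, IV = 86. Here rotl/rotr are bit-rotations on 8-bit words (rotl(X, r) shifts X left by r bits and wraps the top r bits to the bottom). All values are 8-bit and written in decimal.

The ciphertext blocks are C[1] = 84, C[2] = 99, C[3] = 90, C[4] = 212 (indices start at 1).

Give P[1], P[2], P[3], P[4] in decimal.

CFB decryption: P_i = C_i ⊕ E(K, C_{i−1}), with C_{0} = IV.
P[1]: E(K, 86) = 198; 84 ⊕ 198 = 146.
P[2]: E(K, 84) = 199; 99 ⊕ 199 = 164.
P[3]: E(K, 99) = 92; 90 ⊕ 92 = 6.
P[4]: E(K, 90) = 192; 212 ⊕ 192 = 20.

P[1] = 146, P[2] = 164, P[3] = 6, P[4] = 20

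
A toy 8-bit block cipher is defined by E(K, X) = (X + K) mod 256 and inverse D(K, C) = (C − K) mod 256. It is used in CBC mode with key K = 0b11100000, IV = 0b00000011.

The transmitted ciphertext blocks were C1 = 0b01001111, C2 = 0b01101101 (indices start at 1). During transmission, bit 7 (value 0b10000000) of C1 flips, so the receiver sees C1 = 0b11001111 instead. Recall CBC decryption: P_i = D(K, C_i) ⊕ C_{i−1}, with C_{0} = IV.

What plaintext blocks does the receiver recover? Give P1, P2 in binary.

P1 = 0b11101100, P2 = 0b01000010

Only C1 changed, to 0b11001111. In CBC, a change in C_i garbles P_i and flips the same bit in P_{i+1}. Decrypting the received ciphertext:
P1: D(K, 0b11001111) = 0b11101111; 0b11101111 ⊕ 0b00000011 = 0b11101100.
P2: D(K, 0b01101101) = 0b10001101; 0b10001101 ⊕ 0b11001111 = 0b01000010.
Blocks that differ from the original plaintext: P1, P2.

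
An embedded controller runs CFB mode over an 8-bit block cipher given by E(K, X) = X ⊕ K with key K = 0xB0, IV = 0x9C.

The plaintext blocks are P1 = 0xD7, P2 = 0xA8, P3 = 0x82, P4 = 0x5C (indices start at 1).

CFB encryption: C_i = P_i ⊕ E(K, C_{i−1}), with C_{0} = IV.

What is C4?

C4 = 0x3D

C1: E(K, 0x9C) = 0x2C; 0xD7 ⊕ 0x2C = 0xFB.
C2: E(K, 0xFB) = 0x4B; 0xA8 ⊕ 0x4B = 0xE3.
C3: E(K, 0xE3) = 0x53; 0x82 ⊕ 0x53 = 0xD1.
C4: E(K, 0xD1) = 0x61; 0x5C ⊕ 0x61 = 0x3D.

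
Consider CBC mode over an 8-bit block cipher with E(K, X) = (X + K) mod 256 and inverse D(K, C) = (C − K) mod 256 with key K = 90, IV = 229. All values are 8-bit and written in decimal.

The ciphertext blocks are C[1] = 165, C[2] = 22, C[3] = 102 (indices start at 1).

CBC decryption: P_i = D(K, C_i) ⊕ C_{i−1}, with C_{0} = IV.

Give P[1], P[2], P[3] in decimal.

P[1] = 174, P[2] = 25, P[3] = 26

P[1]: D(K, 165) = 75; 75 ⊕ 229 = 174.
P[2]: D(K, 22) = 188; 188 ⊕ 165 = 25.
P[3]: D(K, 102) = 12; 12 ⊕ 22 = 26.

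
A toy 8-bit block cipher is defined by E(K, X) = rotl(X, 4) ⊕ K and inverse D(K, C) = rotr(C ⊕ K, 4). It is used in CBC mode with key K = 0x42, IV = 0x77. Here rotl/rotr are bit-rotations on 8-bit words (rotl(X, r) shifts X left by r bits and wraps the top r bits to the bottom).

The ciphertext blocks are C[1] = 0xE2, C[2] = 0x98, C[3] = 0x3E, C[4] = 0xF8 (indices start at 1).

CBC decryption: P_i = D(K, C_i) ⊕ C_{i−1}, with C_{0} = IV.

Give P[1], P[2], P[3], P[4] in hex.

P[1] = 0x7D, P[2] = 0x4F, P[3] = 0x5F, P[4] = 0x95

P[1]: D(K, 0xE2) = 0x0A; 0x0A ⊕ 0x77 = 0x7D.
P[2]: D(K, 0x98) = 0xAD; 0xAD ⊕ 0xE2 = 0x4F.
P[3]: D(K, 0x3E) = 0xC7; 0xC7 ⊕ 0x98 = 0x5F.
P[4]: D(K, 0xF8) = 0xAB; 0xAB ⊕ 0x3E = 0x95.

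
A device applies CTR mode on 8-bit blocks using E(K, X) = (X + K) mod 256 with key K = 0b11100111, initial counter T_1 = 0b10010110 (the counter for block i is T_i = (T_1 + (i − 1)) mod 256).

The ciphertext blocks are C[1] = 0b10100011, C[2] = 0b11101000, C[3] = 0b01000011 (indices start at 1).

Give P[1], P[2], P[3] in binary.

P[1] = 0b11011110, P[2] = 0b10010110, P[3] = 0b00111100

CTR decryption: S_i = E(K, T_i) where T_i is the counter for block i; P_i = C_i ⊕ S_i.
P[1]: T = 0b10010110, S = E(K, T) = 0b01111101; 0b10100011 ⊕ 0b01111101 = 0b11011110.
P[2]: T = 0b10010111, S = E(K, T) = 0b01111110; 0b11101000 ⊕ 0b01111110 = 0b10010110.
P[3]: T = 0b10011000, S = E(K, T) = 0b01111111; 0b01000011 ⊕ 0b01111111 = 0b00111100.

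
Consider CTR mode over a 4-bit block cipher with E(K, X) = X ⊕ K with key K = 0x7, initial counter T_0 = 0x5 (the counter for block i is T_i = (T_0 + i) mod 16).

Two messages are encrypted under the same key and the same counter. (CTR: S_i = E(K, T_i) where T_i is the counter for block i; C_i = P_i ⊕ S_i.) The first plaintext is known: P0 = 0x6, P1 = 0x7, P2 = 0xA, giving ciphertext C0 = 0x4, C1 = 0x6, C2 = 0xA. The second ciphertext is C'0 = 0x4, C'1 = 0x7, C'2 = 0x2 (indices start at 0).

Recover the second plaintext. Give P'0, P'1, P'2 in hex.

P'0 = 0x6, P'1 = 0x6, P'2 = 0x2

In CTR with a reused counter, both messages share the same keystream S_i, so C_i ⊕ C'_i = P_i ⊕ P'_i and thus P'_i = P_i ⊕ C_i ⊕ C'_i.
P'0: 0x6 ⊕ 0x4 ⊕ 0x4 = 0x6.
P'1: 0x7 ⊕ 0x6 ⊕ 0x7 = 0x6.
P'2: 0xA ⊕ 0xA ⊕ 0x2 = 0x2.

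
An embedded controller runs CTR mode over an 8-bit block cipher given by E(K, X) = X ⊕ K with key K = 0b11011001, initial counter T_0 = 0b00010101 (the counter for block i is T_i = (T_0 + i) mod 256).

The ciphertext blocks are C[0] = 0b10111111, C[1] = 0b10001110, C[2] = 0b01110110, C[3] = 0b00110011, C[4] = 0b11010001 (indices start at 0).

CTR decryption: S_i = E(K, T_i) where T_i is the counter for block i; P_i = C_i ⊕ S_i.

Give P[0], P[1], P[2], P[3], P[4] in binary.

P[0]: T = 0b00010101, S = E(K, T) = 0b11001100; 0b10111111 ⊕ 0b11001100 = 0b01110011.
P[1]: T = 0b00010110, S = E(K, T) = 0b11001111; 0b10001110 ⊕ 0b11001111 = 0b01000001.
P[2]: T = 0b00010111, S = E(K, T) = 0b11001110; 0b01110110 ⊕ 0b11001110 = 0b10111000.
P[3]: T = 0b00011000, S = E(K, T) = 0b11000001; 0b00110011 ⊕ 0b11000001 = 0b11110010.
P[4]: T = 0b00011001, S = E(K, T) = 0b11000000; 0b11010001 ⊕ 0b11000000 = 0b00010001.

P[0] = 0b01110011, P[1] = 0b01000001, P[2] = 0b10111000, P[3] = 0b11110010, P[4] = 0b00010001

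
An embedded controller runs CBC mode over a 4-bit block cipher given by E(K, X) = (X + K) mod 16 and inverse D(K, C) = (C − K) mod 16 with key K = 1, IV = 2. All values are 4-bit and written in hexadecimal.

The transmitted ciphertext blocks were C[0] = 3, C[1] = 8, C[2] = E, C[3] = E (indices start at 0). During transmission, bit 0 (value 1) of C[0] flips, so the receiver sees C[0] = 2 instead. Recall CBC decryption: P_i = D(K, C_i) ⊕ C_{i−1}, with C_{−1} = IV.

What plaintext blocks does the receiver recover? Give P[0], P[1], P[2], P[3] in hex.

Only C[0] changed, to 2. In CBC, a change in C_i garbles P_i and flips the same bit in P_{i+1}. Decrypting the received ciphertext:
P[0]: D(K, 2) = 1; 1 ⊕ 2 = 3.
P[1]: D(K, 8) = 7; 7 ⊕ 2 = 5.
P[2]: D(K, E) = D; D ⊕ 8 = 5.
P[3]: D(K, E) = D; D ⊕ E = 3.
Blocks that differ from the original plaintext: P[0], P[1].

P[0] = 3, P[1] = 5, P[2] = 5, P[3] = 3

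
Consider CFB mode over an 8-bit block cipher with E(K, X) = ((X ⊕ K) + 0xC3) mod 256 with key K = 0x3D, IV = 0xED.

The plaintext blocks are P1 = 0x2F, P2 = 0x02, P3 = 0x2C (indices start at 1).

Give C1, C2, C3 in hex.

CFB encryption: C_i = P_i ⊕ E(K, C_{i−1}), with C_{0} = IV.
C1: E(K, 0xED) = 0x93; 0x2F ⊕ 0x93 = 0xBC.
C2: E(K, 0xBC) = 0x44; 0x02 ⊕ 0x44 = 0x46.
C3: E(K, 0x46) = 0x3E; 0x2C ⊕ 0x3E = 0x12.

C1 = 0xBC, C2 = 0x46, C3 = 0x12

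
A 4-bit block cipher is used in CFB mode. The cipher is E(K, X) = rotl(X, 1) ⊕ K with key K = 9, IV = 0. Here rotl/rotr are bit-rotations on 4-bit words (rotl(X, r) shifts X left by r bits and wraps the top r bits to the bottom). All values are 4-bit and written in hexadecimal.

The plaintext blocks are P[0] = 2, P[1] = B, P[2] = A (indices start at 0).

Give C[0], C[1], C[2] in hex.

C[0] = B, C[1] = 5, C[2] = 9

CFB encryption: C_i = P_i ⊕ E(K, C_{i−1}), with C_{−1} = IV.
C[0]: E(K, 0) = 9; 2 ⊕ 9 = B.
C[1]: E(K, B) = E; B ⊕ E = 5.
C[2]: E(K, 5) = 3; A ⊕ 3 = 9.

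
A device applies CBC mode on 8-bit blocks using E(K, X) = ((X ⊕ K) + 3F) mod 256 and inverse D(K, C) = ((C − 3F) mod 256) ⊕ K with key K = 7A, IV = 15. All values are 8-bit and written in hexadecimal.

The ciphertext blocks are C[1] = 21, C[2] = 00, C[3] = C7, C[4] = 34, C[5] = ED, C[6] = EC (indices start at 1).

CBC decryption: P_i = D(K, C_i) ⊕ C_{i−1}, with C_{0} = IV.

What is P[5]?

P[5]: D(K, ED) = D4; D4 ⊕ 34 = E0.

P[5] = E0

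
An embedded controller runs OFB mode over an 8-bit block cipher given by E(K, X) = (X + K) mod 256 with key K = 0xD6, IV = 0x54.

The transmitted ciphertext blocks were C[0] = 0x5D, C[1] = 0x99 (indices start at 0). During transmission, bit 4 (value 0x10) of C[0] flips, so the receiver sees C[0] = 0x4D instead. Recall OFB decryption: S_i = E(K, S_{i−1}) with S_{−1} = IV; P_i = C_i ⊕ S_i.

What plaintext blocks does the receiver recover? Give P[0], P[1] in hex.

P[0] = 0x67, P[1] = 0x99

Only C[0] changed, to 0x4D. In OFB, a change in C_i flips the same bit in P_i only; the keystream is unaffected. Decrypting the received ciphertext:
P[0]: S = E(K, 0x54) = 0x2A; 0x4D ⊕ 0x2A = 0x67.
P[1]: S = E(K, 0x2A) = 0x00; 0x99 ⊕ 0x00 = 0x99.
Blocks that differ from the original plaintext: P[0].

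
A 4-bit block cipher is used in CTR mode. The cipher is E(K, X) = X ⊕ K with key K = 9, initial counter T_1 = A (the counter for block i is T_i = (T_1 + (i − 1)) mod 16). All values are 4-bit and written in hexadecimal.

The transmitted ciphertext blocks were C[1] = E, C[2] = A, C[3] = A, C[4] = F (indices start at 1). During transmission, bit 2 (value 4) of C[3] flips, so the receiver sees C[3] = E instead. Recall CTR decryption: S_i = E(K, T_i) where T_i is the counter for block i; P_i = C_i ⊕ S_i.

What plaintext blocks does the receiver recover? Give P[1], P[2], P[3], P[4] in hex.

P[1] = D, P[2] = 8, P[3] = B, P[4] = B

Only C[3] changed, to E. In CTR, a change in C_i flips the same bit in P_i only; the keystream is unaffected. Decrypting the received ciphertext:
P[1]: T = A, S = E(K, T) = 3; E ⊕ 3 = D.
P[2]: T = B, S = E(K, T) = 2; A ⊕ 2 = 8.
P[3]: T = C, S = E(K, T) = 5; E ⊕ 5 = B.
P[4]: T = D, S = E(K, T) = 4; F ⊕ 4 = B.
Blocks that differ from the original plaintext: P[3].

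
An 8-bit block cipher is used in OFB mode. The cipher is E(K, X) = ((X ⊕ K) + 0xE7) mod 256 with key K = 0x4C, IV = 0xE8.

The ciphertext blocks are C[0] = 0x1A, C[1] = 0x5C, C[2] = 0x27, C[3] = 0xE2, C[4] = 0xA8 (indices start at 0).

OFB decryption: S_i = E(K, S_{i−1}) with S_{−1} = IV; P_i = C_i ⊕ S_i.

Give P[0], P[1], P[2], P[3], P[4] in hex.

P[0]: S = E(K, 0xE8) = 0x8B; 0x1A ⊕ 0x8B = 0x91.
P[1]: S = E(K, 0x8B) = 0xAE; 0x5C ⊕ 0xAE = 0xF2.
P[2]: S = E(K, 0xAE) = 0xC9; 0x27 ⊕ 0xC9 = 0xEE.
P[3]: S = E(K, 0xC9) = 0x6C; 0xE2 ⊕ 0x6C = 0x8E.
P[4]: S = E(K, 0x6C) = 0x07; 0xA8 ⊕ 0x07 = 0xAF.

P[0] = 0x91, P[1] = 0xF2, P[2] = 0xEE, P[3] = 0x8E, P[4] = 0xAF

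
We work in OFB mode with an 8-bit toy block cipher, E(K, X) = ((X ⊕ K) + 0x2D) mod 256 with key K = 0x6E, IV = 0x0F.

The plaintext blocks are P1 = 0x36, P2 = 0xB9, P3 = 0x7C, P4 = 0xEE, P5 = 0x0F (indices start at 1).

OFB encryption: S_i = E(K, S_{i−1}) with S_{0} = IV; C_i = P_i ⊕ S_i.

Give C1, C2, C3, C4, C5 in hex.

C1: S = E(K, 0x0F) = 0x8E; 0x36 ⊕ 0x8E = 0xB8.
C2: S = E(K, 0x8E) = 0x0D; 0xB9 ⊕ 0x0D = 0xB4.
C3: S = E(K, 0x0D) = 0x90; 0x7C ⊕ 0x90 = 0xEC.
C4: S = E(K, 0x90) = 0x2B; 0xEE ⊕ 0x2B = 0xC5.
C5: S = E(K, 0x2B) = 0x72; 0x0F ⊕ 0x72 = 0x7D.

C1 = 0xB8, C2 = 0xB4, C3 = 0xEC, C4 = 0xC5, C5 = 0x7D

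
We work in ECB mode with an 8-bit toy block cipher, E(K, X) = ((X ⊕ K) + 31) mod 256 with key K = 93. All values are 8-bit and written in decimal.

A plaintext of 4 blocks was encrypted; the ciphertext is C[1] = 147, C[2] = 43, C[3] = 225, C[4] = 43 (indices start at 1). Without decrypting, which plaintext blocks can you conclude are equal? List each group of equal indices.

P[2] = P[4]

ECB encrypts each block independently with the same key, so equal ciphertext blocks imply equal plaintext blocks.
C[2] = C[4] = 43, so P[2] = P[4].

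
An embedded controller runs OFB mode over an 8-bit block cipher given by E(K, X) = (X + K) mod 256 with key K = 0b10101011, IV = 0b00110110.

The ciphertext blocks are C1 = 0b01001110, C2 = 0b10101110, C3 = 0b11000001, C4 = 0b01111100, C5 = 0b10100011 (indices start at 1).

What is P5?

OFB decryption: S_i = E(K, S_{i−1}) with S_{0} = IV; P_i = C_i ⊕ S_i.
P1: S = E(K, 0b00110110) = 0b11100001; 0b01001110 ⊕ 0b11100001 = 0b10101111.
P2: S = E(K, 0b11100001) = 0b10001100; 0b10101110 ⊕ 0b10001100 = 0b00100010.
P3: S = E(K, 0b10001100) = 0b00110111; 0b11000001 ⊕ 0b00110111 = 0b11110110.
P4: S = E(K, 0b00110111) = 0b11100010; 0b01111100 ⊕ 0b11100010 = 0b10011110.
P5: S = E(K, 0b11100010) = 0b10001101; 0b10100011 ⊕ 0b10001101 = 0b00101110.

P5 = 0b00101110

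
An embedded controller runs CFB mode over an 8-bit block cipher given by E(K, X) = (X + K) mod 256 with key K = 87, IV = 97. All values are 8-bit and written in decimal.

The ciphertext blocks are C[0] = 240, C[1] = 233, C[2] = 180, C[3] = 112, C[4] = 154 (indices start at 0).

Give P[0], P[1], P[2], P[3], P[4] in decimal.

P[0] = 72, P[1] = 174, P[2] = 244, P[3] = 123, P[4] = 93

CFB decryption: P_i = C_i ⊕ E(K, C_{i−1}), with C_{−1} = IV.
P[0]: E(K, 97) = 184; 240 ⊕ 184 = 72.
P[1]: E(K, 240) = 71; 233 ⊕ 71 = 174.
P[2]: E(K, 233) = 64; 180 ⊕ 64 = 244.
P[3]: E(K, 180) = 11; 112 ⊕ 11 = 123.
P[4]: E(K, 112) = 199; 154 ⊕ 199 = 93.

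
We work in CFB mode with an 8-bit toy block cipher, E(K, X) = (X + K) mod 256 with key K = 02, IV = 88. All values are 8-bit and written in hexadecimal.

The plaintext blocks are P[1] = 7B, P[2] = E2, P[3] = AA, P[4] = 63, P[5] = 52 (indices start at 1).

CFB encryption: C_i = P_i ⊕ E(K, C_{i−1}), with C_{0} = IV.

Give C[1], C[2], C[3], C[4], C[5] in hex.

C[1]: E(K, 88) = 8A; 7B ⊕ 8A = F1.
C[2]: E(K, F1) = F3; E2 ⊕ F3 = 11.
C[3]: E(K, 11) = 13; AA ⊕ 13 = B9.
C[4]: E(K, B9) = BB; 63 ⊕ BB = D8.
C[5]: E(K, D8) = DA; 52 ⊕ DA = 88.

C[1] = F1, C[2] = 11, C[3] = B9, C[4] = D8, C[5] = 88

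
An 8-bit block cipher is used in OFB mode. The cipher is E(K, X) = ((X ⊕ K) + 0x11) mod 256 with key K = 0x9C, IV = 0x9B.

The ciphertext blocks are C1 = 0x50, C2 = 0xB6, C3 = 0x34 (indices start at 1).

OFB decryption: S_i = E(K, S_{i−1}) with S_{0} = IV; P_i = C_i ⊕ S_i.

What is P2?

P1: S = E(K, 0x9B) = 0x18; 0x50 ⊕ 0x18 = 0x48.
P2: S = E(K, 0x18) = 0x95; 0xB6 ⊕ 0x95 = 0x23.

P2 = 0x23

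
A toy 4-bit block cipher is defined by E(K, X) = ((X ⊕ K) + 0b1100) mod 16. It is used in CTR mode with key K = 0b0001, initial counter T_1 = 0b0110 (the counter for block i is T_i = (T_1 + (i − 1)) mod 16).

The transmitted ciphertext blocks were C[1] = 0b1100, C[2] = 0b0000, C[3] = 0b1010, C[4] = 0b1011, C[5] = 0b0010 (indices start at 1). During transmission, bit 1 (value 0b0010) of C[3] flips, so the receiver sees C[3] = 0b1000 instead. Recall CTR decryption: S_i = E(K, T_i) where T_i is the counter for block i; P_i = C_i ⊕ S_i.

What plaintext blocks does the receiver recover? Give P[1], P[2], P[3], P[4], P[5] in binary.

Only C[3] changed, to 0b1000. In CTR, a change in C_i flips the same bit in P_i only; the keystream is unaffected. Decrypting the received ciphertext:
P[1]: T = 0b0110, S = E(K, T) = 0b0011; 0b1100 ⊕ 0b0011 = 0b1111.
P[2]: T = 0b0111, S = E(K, T) = 0b0010; 0b0000 ⊕ 0b0010 = 0b0010.
P[3]: T = 0b1000, S = E(K, T) = 0b0101; 0b1000 ⊕ 0b0101 = 0b1101.
P[4]: T = 0b1001, S = E(K, T) = 0b0100; 0b1011 ⊕ 0b0100 = 0b1111.
P[5]: T = 0b1010, S = E(K, T) = 0b0111; 0b0010 ⊕ 0b0111 = 0b0101.
Blocks that differ from the original plaintext: P[3].

P[1] = 0b1111, P[2] = 0b0010, P[3] = 0b1101, P[4] = 0b1111, P[5] = 0b0101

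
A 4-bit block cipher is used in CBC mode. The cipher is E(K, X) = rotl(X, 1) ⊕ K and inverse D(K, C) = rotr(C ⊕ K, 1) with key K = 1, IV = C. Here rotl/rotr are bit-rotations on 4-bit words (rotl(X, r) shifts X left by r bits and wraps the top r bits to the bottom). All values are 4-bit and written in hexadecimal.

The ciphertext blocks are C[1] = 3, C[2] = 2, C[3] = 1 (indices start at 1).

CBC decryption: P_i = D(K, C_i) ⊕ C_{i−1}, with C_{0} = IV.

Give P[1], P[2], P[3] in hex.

P[1]: D(K, 3) = 1; 1 ⊕ C = D.
P[2]: D(K, 2) = 9; 9 ⊕ 3 = A.
P[3]: D(K, 1) = 0; 0 ⊕ 2 = 2.

P[1] = D, P[2] = A, P[3] = 2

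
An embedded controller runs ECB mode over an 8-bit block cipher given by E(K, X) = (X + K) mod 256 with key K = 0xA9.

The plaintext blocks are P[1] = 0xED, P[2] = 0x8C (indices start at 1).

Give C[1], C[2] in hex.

C[1] = 0x96, C[2] = 0x35

ECB encryption: C_i = E(K, P_i).
C[1]: E(K, 0xED) = 0x96.
C[2]: E(K, 0x8C) = 0x35.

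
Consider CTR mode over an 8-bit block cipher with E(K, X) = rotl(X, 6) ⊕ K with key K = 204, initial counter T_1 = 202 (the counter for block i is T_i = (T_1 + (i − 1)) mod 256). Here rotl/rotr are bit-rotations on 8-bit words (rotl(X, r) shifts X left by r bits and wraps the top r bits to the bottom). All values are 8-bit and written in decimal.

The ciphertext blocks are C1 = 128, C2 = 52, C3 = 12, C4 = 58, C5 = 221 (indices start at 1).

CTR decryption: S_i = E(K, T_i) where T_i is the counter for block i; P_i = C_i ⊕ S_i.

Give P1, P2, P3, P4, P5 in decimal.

P1: T = 202, S = E(K, T) = 126; 128 ⊕ 126 = 254.
P2: T = 203, S = E(K, T) = 62; 52 ⊕ 62 = 10.
P3: T = 204, S = E(K, T) = 255; 12 ⊕ 255 = 243.
P4: T = 205, S = E(K, T) = 191; 58 ⊕ 191 = 133.
P5: T = 206, S = E(K, T) = 127; 221 ⊕ 127 = 162.

P1 = 254, P2 = 10, P3 = 243, P4 = 133, P5 = 162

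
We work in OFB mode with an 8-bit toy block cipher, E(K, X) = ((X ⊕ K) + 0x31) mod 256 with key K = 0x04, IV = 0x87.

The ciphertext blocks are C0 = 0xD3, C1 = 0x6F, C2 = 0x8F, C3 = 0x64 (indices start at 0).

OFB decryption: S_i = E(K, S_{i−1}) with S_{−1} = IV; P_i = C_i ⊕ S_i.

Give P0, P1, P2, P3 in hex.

P0: S = E(K, 0x87) = 0xB4; 0xD3 ⊕ 0xB4 = 0x67.
P1: S = E(K, 0xB4) = 0xE1; 0x6F ⊕ 0xE1 = 0x8E.
P2: S = E(K, 0xE1) = 0x16; 0x8F ⊕ 0x16 = 0x99.
P3: S = E(K, 0x16) = 0x43; 0x64 ⊕ 0x43 = 0x27.

P0 = 0x67, P1 = 0x8E, P2 = 0x99, P3 = 0x27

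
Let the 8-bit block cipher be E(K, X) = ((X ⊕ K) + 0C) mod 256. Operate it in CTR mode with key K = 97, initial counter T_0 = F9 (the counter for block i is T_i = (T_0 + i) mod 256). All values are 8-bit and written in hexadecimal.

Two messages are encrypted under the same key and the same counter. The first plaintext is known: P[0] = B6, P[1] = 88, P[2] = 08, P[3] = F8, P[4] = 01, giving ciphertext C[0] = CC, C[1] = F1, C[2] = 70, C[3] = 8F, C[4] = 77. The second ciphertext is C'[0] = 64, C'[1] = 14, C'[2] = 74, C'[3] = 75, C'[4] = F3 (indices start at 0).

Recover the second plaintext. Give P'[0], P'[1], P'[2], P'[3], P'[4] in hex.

P'[0] = 1E, P'[1] = 6D, P'[2] = 0C, P'[3] = 02, P'[4] = 85

In CTR with a reused counter, both messages share the same keystream S_i, so C_i ⊕ C'_i = P_i ⊕ P'_i and thus P'_i = P_i ⊕ C_i ⊕ C'_i.
P'[0]: B6 ⊕ CC ⊕ 64 = 1E.
P'[1]: 88 ⊕ F1 ⊕ 14 = 6D.
P'[2]: 08 ⊕ 70 ⊕ 74 = 0C.
P'[3]: F8 ⊕ 8F ⊕ 75 = 02.
P'[4]: 01 ⊕ 77 ⊕ F3 = 85.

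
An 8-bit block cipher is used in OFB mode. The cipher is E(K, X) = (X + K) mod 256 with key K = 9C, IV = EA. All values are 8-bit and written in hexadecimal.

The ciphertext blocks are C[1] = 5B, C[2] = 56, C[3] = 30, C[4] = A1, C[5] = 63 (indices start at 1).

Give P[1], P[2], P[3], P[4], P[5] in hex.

OFB decryption: S_i = E(K, S_{i−1}) with S_{0} = IV; P_i = C_i ⊕ S_i.
P[1]: S = E(K, EA) = 86; 5B ⊕ 86 = DD.
P[2]: S = E(K, 86) = 22; 56 ⊕ 22 = 74.
P[3]: S = E(K, 22) = BE; 30 ⊕ BE = 8E.
P[4]: S = E(K, BE) = 5A; A1 ⊕ 5A = FB.
P[5]: S = E(K, 5A) = F6; 63 ⊕ F6 = 95.

P[1] = DD, P[2] = 74, P[3] = 8E, P[4] = FB, P[5] = 95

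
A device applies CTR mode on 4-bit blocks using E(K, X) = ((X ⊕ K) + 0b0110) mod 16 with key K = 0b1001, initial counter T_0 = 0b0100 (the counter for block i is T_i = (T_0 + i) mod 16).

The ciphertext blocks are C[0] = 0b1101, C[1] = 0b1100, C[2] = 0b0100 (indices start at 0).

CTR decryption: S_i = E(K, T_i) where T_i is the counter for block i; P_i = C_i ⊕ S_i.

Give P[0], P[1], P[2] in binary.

P[0]: T = 0b0100, S = E(K, T) = 0b0011; 0b1101 ⊕ 0b0011 = 0b1110.
P[1]: T = 0b0101, S = E(K, T) = 0b0010; 0b1100 ⊕ 0b0010 = 0b1110.
P[2]: T = 0b0110, S = E(K, T) = 0b0101; 0b0100 ⊕ 0b0101 = 0b0001.

P[0] = 0b1110, P[1] = 0b1110, P[2] = 0b0001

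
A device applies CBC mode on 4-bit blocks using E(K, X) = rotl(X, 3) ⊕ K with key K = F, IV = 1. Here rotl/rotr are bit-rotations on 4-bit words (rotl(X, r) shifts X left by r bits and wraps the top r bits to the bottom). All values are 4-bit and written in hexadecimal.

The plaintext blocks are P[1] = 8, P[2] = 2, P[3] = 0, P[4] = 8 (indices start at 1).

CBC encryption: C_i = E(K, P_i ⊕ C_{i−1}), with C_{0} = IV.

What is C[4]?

C[4] = 9

C[1]: P[1] ⊕ 1 = 9; E(K, 9) = 3.
C[2]: P[2] ⊕ 3 = 1; E(K, 1) = 7.
C[3]: P[3] ⊕ 7 = 7; E(K, 7) = 4.
C[4]: P[4] ⊕ 4 = C; E(K, C) = 9.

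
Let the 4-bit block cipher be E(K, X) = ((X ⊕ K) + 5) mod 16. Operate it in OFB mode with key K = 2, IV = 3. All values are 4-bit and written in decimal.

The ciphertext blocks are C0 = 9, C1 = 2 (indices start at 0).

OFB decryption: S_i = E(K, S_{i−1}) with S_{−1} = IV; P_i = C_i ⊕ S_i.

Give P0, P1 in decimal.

P0 = 15, P1 = 11

P0: S = E(K, 3) = 6; 9 ⊕ 6 = 15.
P1: S = E(K, 6) = 9; 2 ⊕ 9 = 11.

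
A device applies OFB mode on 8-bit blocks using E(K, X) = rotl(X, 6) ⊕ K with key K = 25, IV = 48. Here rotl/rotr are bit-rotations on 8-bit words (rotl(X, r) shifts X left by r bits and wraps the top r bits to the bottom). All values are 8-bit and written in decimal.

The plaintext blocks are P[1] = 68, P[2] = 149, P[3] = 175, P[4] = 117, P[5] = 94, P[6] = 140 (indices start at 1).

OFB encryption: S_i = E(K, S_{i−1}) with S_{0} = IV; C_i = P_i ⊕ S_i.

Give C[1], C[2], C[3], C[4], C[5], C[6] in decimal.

C[1]: S = E(K, 48) = 21; 68 ⊕ 21 = 81.
C[2]: S = E(K, 21) = 92; 149 ⊕ 92 = 201.
C[3]: S = E(K, 92) = 14; 175 ⊕ 14 = 161.
C[4]: S = E(K, 14) = 154; 117 ⊕ 154 = 239.
C[5]: S = E(K, 154) = 191; 94 ⊕ 191 = 225.
C[6]: S = E(K, 191) = 246; 140 ⊕ 246 = 122.

C[1] = 81, C[2] = 201, C[3] = 161, C[4] = 239, C[5] = 225, C[6] = 122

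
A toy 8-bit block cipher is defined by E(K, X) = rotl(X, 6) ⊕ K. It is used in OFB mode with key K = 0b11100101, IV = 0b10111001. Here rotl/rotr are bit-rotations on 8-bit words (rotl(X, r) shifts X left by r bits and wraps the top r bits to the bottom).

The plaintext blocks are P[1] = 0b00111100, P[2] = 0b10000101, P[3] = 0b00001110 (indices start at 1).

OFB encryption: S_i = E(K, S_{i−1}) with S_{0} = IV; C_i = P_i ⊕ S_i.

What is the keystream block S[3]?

C[1]: S = E(K, 0b10111001) = 0b10001011; 0b00111100 ⊕ 0b10001011 = 0b10110111.
C[2]: S = E(K, 0b10001011) = 0b00000111; 0b10000101 ⊕ 0b00000111 = 0b10000010.
C[3]: S = E(K, 0b00000111) = 0b00100100; 0b00001110 ⊕ 0b00100100 = 0b00101010.
So S[3] = 0b00100100.

0b00100100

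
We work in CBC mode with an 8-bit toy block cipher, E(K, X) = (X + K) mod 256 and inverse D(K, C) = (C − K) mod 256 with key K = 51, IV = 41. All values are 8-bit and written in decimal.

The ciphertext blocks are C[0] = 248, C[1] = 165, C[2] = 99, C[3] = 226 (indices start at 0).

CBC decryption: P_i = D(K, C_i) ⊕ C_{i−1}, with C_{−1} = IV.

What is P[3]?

P[3]: D(K, 226) = 175; 175 ⊕ 99 = 204.

P[3] = 204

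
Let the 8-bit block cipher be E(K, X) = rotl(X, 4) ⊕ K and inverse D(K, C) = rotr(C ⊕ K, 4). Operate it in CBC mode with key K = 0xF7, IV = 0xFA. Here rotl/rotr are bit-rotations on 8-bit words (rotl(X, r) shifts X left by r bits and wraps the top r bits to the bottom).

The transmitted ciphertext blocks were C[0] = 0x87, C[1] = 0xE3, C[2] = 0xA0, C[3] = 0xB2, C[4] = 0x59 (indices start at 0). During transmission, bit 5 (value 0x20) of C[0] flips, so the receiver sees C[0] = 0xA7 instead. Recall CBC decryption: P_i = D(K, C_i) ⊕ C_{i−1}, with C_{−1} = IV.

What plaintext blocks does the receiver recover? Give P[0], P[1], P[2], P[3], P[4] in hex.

Only C[0] changed, to 0xA7. In CBC, a change in C_i garbles P_i and flips the same bit in P_{i+1}. Decrypting the received ciphertext:
P[0]: D(K, 0xA7) = 0x05; 0x05 ⊕ 0xFA = 0xFF.
P[1]: D(K, 0xE3) = 0x41; 0x41 ⊕ 0xA7 = 0xE6.
P[2]: D(K, 0xA0) = 0x75; 0x75 ⊕ 0xE3 = 0x96.
P[3]: D(K, 0xB2) = 0x54; 0x54 ⊕ 0xA0 = 0xF4.
P[4]: D(K, 0x59) = 0xEA; 0xEA ⊕ 0xB2 = 0x58.
Blocks that differ from the original plaintext: P[0], P[1].

P[0] = 0xFF, P[1] = 0xE6, P[2] = 0x96, P[3] = 0xF4, P[4] = 0x58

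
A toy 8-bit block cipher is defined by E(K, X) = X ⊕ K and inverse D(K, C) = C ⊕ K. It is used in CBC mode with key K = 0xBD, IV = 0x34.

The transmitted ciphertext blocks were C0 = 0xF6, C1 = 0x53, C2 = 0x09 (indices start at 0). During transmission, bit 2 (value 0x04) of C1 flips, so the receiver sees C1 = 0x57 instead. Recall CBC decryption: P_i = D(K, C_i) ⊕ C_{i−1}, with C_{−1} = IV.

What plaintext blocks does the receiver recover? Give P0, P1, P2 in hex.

Only C1 changed, to 0x57. In CBC, a change in C_i garbles P_i and flips the same bit in P_{i+1}. Decrypting the received ciphertext:
P0: D(K, 0xF6) = 0x4B; 0x4B ⊕ 0x34 = 0x7F.
P1: D(K, 0x57) = 0xEA; 0xEA ⊕ 0xF6 = 0x1C.
P2: D(K, 0x09) = 0xB4; 0xB4 ⊕ 0x57 = 0xE3.
Blocks that differ from the original plaintext: P1, P2.

P0 = 0x7F, P1 = 0x1C, P2 = 0xE3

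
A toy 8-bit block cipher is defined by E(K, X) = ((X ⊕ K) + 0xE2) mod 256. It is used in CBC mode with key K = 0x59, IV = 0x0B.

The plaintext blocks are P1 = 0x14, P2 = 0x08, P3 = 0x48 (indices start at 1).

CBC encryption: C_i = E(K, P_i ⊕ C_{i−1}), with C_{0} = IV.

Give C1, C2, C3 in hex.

C1 = 0x28, C2 = 0x5B, C3 = 0x2C

C1: P1 ⊕ 0x0B = 0x1F; E(K, 0x1F) = 0x28.
C2: P2 ⊕ 0x28 = 0x20; E(K, 0x20) = 0x5B.
C3: P3 ⊕ 0x5B = 0x13; E(K, 0x13) = 0x2C.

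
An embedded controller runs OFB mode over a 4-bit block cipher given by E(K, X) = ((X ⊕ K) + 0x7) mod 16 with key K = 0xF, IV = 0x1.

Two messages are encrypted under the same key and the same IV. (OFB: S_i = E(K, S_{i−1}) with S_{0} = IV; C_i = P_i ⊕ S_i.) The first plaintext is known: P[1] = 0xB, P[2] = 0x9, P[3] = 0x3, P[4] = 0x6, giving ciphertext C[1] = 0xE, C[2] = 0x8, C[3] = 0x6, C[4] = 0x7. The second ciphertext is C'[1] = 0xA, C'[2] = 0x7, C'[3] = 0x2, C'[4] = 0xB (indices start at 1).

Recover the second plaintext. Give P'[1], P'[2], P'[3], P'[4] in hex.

In OFB with a reused IV, both messages share the same keystream S_i, so C_i ⊕ C'_i = P_i ⊕ P'_i and thus P'_i = P_i ⊕ C_i ⊕ C'_i.
P'[1]: 0xB ⊕ 0xE ⊕ 0xA = 0xF.
P'[2]: 0x9 ⊕ 0x8 ⊕ 0x7 = 0x6.
P'[3]: 0x3 ⊕ 0x6 ⊕ 0x2 = 0x7.
P'[4]: 0x6 ⊕ 0x7 ⊕ 0xB = 0xA.

P'[1] = 0xF, P'[2] = 0x6, P'[3] = 0x7, P'[4] = 0xA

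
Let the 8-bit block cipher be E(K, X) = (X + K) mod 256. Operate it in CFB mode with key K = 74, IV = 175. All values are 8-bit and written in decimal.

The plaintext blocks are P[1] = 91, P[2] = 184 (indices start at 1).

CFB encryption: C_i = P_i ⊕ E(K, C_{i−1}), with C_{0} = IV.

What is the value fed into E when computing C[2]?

162

C[1]: E(K, 175) = 249; 91 ⊕ 249 = 162.
C[2]: E(K, 162) = 236; 184 ⊕ 236 = 84.
So the input to E for block [2] is 162.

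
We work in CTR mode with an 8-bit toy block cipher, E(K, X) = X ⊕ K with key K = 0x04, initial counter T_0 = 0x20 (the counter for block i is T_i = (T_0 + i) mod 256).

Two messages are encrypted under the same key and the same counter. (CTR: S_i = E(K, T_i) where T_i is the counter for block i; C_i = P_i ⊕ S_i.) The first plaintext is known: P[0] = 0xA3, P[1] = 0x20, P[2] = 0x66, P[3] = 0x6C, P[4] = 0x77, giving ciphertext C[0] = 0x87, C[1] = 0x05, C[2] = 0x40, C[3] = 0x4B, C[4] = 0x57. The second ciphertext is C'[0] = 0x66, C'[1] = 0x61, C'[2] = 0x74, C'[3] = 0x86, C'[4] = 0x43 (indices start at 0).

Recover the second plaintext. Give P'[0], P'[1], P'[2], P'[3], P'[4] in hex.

P'[0] = 0x42, P'[1] = 0x44, P'[2] = 0x52, P'[3] = 0xA1, P'[4] = 0x63

In CTR with a reused counter, both messages share the same keystream S_i, so C_i ⊕ C'_i = P_i ⊕ P'_i and thus P'_i = P_i ⊕ C_i ⊕ C'_i.
P'[0]: 0xA3 ⊕ 0x87 ⊕ 0x66 = 0x42.
P'[1]: 0x20 ⊕ 0x05 ⊕ 0x61 = 0x44.
P'[2]: 0x66 ⊕ 0x40 ⊕ 0x74 = 0x52.
P'[3]: 0x6C ⊕ 0x4B ⊕ 0x86 = 0xA1.
P'[4]: 0x77 ⊕ 0x57 ⊕ 0x43 = 0x63.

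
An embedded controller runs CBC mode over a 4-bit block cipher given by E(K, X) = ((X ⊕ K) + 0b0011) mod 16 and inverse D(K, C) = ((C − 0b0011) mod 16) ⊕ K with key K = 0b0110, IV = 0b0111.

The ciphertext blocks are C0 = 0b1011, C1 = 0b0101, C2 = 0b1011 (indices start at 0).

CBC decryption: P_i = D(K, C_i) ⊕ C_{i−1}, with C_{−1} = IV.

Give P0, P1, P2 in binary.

P0 = 0b1001, P1 = 0b1111, P2 = 0b1011

P0: D(K, 0b1011) = 0b1110; 0b1110 ⊕ 0b0111 = 0b1001.
P1: D(K, 0b0101) = 0b0100; 0b0100 ⊕ 0b1011 = 0b1111.
P2: D(K, 0b1011) = 0b1110; 0b1110 ⊕ 0b0101 = 0b1011.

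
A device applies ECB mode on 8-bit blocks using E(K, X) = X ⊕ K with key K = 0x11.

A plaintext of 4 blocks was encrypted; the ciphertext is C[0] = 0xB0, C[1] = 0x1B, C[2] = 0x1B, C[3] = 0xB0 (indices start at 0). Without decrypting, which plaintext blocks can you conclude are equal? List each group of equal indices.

ECB encrypts each block independently with the same key, so equal ciphertext blocks imply equal plaintext blocks.
C[0] = C[3] = 0xB0, so P[0] = P[3].
C[1] = C[2] = 0x1B, so P[1] = P[2].

P[0] = P[3]; P[1] = P[2]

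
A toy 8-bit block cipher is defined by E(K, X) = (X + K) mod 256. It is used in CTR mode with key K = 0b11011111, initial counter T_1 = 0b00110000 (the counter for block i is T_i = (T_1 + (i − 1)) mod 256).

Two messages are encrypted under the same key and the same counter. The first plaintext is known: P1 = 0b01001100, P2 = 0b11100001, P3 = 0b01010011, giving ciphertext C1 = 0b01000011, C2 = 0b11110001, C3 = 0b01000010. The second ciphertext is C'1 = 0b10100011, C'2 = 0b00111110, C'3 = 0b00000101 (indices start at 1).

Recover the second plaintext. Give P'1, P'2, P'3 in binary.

P'1 = 0b10101100, P'2 = 0b00101110, P'3 = 0b00010100

In CTR with a reused counter, both messages share the same keystream S_i, so C_i ⊕ C'_i = P_i ⊕ P'_i and thus P'_i = P_i ⊕ C_i ⊕ C'_i.
P'1: 0b01001100 ⊕ 0b01000011 ⊕ 0b10100011 = 0b10101100.
P'2: 0b11100001 ⊕ 0b11110001 ⊕ 0b00111110 = 0b00101110.
P'3: 0b01010011 ⊕ 0b01000010 ⊕ 0b00000101 = 0b00010100.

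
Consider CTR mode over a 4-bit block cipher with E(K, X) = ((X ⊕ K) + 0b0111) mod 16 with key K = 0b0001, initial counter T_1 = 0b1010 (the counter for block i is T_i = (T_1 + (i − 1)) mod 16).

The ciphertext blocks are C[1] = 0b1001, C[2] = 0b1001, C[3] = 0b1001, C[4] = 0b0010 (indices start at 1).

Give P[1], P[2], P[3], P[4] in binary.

P[1] = 0b1011, P[2] = 0b1000, P[3] = 0b1101, P[4] = 0b0001

CTR decryption: S_i = E(K, T_i) where T_i is the counter for block i; P_i = C_i ⊕ S_i.
P[1]: T = 0b1010, S = E(K, T) = 0b0010; 0b1001 ⊕ 0b0010 = 0b1011.
P[2]: T = 0b1011, S = E(K, T) = 0b0001; 0b1001 ⊕ 0b0001 = 0b1000.
P[3]: T = 0b1100, S = E(K, T) = 0b0100; 0b1001 ⊕ 0b0100 = 0b1101.
P[4]: T = 0b1101, S = E(K, T) = 0b0011; 0b0010 ⊕ 0b0011 = 0b0001.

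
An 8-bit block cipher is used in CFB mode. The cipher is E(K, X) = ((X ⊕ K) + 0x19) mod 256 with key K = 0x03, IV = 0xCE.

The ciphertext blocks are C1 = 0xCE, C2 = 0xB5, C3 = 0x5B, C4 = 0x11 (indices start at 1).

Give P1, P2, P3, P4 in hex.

P1 = 0x28, P2 = 0x53, P3 = 0x94, P4 = 0x60

CFB decryption: P_i = C_i ⊕ E(K, C_{i−1}), with C_{0} = IV.
P1: E(K, 0xCE) = 0xE6; 0xCE ⊕ 0xE6 = 0x28.
P2: E(K, 0xCE) = 0xE6; 0xB5 ⊕ 0xE6 = 0x53.
P3: E(K, 0xB5) = 0xCF; 0x5B ⊕ 0xCF = 0x94.
P4: E(K, 0x5B) = 0x71; 0x11 ⊕ 0x71 = 0x60.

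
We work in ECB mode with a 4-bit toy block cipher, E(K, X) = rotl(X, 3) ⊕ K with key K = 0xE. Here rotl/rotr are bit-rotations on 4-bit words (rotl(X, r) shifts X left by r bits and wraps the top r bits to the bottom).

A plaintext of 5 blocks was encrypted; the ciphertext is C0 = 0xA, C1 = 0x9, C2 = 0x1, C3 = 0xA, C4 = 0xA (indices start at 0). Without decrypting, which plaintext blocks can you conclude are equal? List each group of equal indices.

P0 = P3 = P4

ECB encrypts each block independently with the same key, so equal ciphertext blocks imply equal plaintext blocks.
C0 = C3 = C4 = 0xA, so P0 = P3 = P4.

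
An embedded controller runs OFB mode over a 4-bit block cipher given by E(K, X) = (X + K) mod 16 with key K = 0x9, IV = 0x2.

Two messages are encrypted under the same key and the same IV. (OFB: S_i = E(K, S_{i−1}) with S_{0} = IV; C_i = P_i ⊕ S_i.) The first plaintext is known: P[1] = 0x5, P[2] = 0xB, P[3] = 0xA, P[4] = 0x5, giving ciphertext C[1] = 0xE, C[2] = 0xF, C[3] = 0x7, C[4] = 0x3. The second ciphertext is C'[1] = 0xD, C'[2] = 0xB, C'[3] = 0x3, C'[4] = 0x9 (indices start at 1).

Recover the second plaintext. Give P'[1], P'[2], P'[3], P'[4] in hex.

In OFB with a reused IV, both messages share the same keystream S_i, so C_i ⊕ C'_i = P_i ⊕ P'_i and thus P'_i = P_i ⊕ C_i ⊕ C'_i.
P'[1]: 0x5 ⊕ 0xE ⊕ 0xD = 0x6.
P'[2]: 0xB ⊕ 0xF ⊕ 0xB = 0xF.
P'[3]: 0xA ⊕ 0x7 ⊕ 0x3 = 0xE.
P'[4]: 0x5 ⊕ 0x3 ⊕ 0x9 = 0xF.

P'[1] = 0x6, P'[2] = 0xF, P'[3] = 0xE, P'[4] = 0xF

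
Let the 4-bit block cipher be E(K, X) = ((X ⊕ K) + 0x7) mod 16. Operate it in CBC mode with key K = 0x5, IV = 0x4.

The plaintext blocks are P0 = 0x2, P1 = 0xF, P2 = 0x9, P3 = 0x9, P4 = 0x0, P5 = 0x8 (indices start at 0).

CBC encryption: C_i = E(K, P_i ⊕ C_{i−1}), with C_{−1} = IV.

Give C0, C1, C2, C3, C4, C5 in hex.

C0: P0 ⊕ 0x4 = 0x6; E(K, 0x6) = 0xA.
C1: P1 ⊕ 0xA = 0x5; E(K, 0x5) = 0x7.
C2: P2 ⊕ 0x7 = 0xE; E(K, 0xE) = 0x2.
C3: P3 ⊕ 0x2 = 0xB; E(K, 0xB) = 0x5.
C4: P4 ⊕ 0x5 = 0x5; E(K, 0x5) = 0x7.
C5: P5 ⊕ 0x7 = 0xF; E(K, 0xF) = 0x1.

C0 = 0xA, C1 = 0x7, C2 = 0x2, C3 = 0x5, C4 = 0x7, C5 = 0x1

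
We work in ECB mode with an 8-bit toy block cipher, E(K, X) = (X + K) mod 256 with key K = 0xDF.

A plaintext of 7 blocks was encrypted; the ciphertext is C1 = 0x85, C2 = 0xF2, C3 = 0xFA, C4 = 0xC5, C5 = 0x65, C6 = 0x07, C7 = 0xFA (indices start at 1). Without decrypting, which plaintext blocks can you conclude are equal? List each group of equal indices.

P3 = P7

ECB encrypts each block independently with the same key, so equal ciphertext blocks imply equal plaintext blocks.
C3 = C7 = 0xFA, so P3 = P7.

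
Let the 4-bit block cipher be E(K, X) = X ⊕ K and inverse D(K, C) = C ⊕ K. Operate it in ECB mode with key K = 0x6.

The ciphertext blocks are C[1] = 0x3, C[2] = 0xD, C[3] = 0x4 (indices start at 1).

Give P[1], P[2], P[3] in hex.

ECB decryption: P_i = D(K, C_i).
P[1]: D(K, 0x3) = 0x5.
P[2]: D(K, 0xD) = 0xB.
P[3]: D(K, 0x4) = 0x2.

P[1] = 0x5, P[2] = 0xB, P[3] = 0x2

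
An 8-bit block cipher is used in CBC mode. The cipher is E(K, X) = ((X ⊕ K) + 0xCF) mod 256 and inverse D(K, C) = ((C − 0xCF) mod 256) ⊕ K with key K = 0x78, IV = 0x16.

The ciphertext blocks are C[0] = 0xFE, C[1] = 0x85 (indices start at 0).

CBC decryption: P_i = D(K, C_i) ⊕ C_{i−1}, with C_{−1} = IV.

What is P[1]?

P[1]: D(K, 0x85) = 0xCE; 0xCE ⊕ 0xFE = 0x30.

P[1] = 0x30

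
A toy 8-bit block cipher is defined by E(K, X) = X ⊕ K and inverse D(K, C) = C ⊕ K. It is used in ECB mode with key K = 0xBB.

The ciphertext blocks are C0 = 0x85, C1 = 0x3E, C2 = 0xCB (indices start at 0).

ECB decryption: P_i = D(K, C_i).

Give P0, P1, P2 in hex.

P0: D(K, 0x85) = 0x3E.
P1: D(K, 0x3E) = 0x85.
P2: D(K, 0xCB) = 0x70.

P0 = 0x3E, P1 = 0x85, P2 = 0x70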